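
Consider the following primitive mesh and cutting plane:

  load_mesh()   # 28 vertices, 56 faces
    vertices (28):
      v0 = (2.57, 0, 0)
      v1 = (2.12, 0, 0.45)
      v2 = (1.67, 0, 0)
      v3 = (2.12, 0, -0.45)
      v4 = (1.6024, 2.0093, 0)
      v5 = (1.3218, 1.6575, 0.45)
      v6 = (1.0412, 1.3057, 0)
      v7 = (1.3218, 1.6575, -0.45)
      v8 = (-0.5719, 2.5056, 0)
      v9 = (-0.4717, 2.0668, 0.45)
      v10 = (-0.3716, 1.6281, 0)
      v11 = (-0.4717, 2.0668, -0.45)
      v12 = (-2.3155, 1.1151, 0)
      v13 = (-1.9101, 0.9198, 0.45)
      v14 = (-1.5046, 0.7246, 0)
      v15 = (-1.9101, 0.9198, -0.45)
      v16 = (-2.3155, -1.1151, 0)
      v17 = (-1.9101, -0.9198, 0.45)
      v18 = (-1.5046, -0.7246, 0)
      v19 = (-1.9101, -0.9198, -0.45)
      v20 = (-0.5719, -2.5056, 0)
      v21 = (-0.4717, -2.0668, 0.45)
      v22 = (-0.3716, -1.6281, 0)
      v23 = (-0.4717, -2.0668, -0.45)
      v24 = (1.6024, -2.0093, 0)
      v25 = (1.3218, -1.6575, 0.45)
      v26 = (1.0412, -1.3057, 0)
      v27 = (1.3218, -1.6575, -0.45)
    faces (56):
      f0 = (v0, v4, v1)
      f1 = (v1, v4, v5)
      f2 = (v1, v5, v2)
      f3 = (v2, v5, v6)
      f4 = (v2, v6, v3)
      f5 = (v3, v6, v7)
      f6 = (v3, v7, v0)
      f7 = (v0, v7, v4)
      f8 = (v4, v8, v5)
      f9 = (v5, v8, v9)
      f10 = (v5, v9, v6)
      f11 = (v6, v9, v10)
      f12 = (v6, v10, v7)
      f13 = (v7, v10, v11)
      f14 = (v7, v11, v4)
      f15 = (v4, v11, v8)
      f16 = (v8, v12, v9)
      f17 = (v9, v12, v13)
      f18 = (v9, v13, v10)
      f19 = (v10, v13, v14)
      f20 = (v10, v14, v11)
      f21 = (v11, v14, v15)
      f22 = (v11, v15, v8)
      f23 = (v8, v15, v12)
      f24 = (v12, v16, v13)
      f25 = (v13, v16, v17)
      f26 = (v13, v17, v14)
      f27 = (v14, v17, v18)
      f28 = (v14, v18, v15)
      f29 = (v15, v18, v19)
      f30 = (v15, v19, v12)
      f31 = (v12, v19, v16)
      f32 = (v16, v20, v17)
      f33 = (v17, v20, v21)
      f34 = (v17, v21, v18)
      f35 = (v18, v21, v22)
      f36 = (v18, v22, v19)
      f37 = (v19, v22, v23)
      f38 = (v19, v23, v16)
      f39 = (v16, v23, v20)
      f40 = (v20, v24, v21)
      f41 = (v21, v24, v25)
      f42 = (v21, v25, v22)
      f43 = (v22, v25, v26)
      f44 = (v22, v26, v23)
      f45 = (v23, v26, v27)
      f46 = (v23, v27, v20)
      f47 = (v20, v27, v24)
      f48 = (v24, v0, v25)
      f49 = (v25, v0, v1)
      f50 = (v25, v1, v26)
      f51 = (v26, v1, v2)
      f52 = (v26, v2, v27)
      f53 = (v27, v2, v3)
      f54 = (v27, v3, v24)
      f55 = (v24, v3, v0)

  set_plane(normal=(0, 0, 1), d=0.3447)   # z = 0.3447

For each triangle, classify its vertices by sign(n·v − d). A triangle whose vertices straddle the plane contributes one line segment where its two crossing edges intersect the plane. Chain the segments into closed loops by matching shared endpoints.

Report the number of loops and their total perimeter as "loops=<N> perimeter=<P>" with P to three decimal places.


Straddling triangles (28 of 56):
  (v0,v4,v1) [--+] → (1.99888, 0.470176, 0.3447)–(2.2253, 0, 0.3447)  len=0.5219
  (v1,v4,v5) [+-+] → (1.99888, 0.470176, 0.3447)–(1.38746, 1.73982, 0.3447)  len=1.4092
  (v1,v5,v2) [++-] → (1.40328, 1.26964, 0.3447)–(2.0147, 0, 0.3447)  len=1.4092
  (v2,v5,v6) [-+-] → (1.40328, 1.26964, 0.3447)–(1.25614, 1.57518, 0.3447)  len=0.3391
  (v4,v8,v5) [--+] → (0.878674, 1.85596, 0.3447)–(1.38746, 1.73982, 0.3447)  len=0.5219
  (v5,v8,v9) [+-+] → (0.878674, 1.85596, 0.3447)–(-0.495147, 2.16948, 0.3447)  len=1.4091
  (v5,v9,v6) [++-] → (-0.117681, 1.8887, 0.3447)–(1.25614, 1.57518, 0.3447)  len=1.4091
  (v6,v9,v10) [-+-] → (-0.117681, 1.8887, 0.3447)–(-0.448277, 1.96414, 0.3447)  len=0.3391
  (v8,v12,v9) [--+] → (-0.903149, 1.8441, 0.3447)–(-0.495147, 2.16948, 0.3447)  len=0.5219
  (v9,v12,v13) [+-+] → (-0.903149, 1.8441, 0.3447)–(-2.00496, 0.9655, 0.3447)  len=1.4092
  (v9,v13,v10) [++-] → (-1.55009, 1.08554, 0.3447)–(-0.448277, 1.96414, 0.3447)  len=1.4092
  (v10,v13,v14) [-+-] → (-1.55009, 1.08554, 0.3447)–(-1.81521, 0.874123, 0.3447)  len=0.3391
  (v12,v16,v13) [--+] → (-2.00496, 0.443633, 0.3447)–(-2.00496, 0.9655, 0.3447)  len=0.5219
  (v13,v16,v17) [+-+] → (-2.00496, 0.443633, 0.3447)–(-2.00496, -0.9655, 0.3447)  len=1.4091
  (v13,v17,v14) [++-] → (-1.81521, -0.53501, 0.3447)–(-1.81521, 0.874123, 0.3447)  len=1.4091
  (v14,v17,v18) [-+-] → (-1.81521, -0.53501, 0.3447)–(-1.81521, -0.874123, 0.3447)  len=0.3391
  (v16,v20,v17) [--+] → (-1.59696, -1.29088, 0.3447)–(-2.00496, -0.9655, 0.3447)  len=0.5219
  (v17,v20,v21) [+-+] → (-1.59696, -1.29088, 0.3447)–(-0.495147, -2.16948, 0.3447)  len=1.4092
  (v17,v21,v18) [++-] → (-0.713399, -1.75273, 0.3447)–(-1.81521, -0.874123, 0.3447)  len=1.4092
  (v18,v21,v22) [-+-] → (-0.713399, -1.75273, 0.3447)–(-0.448277, -1.96414, 0.3447)  len=0.3391
  (v20,v24,v21) [--+] → (0.0136394, -2.05335, 0.3447)–(-0.495147, -2.16948, 0.3447)  len=0.5219
  (v21,v24,v25) [+-+] → (0.0136394, -2.05335, 0.3447)–(1.38746, -1.73982, 0.3447)  len=1.4091
  (v21,v25,v22) [++-] → (0.925544, -1.65062, 0.3447)–(-0.448277, -1.96414, 0.3447)  len=1.4091
  (v22,v25,v26) [-+-] → (0.925544, -1.65062, 0.3447)–(1.25614, -1.57518, 0.3447)  len=0.3391
  (v24,v0,v25) [--+] → (1.61388, -1.26964, 0.3447)–(1.38746, -1.73982, 0.3447)  len=0.5219
  (v25,v0,v1) [+-+] → (1.61388, -1.26964, 0.3447)–(2.2253, 0, 0.3447)  len=1.4092
  (v25,v1,v26) [++-] → (1.86756, -0.305534, 0.3447)–(1.25614, -1.57518, 0.3447)  len=1.4092
  (v26,v1,v2) [-+-] → (1.86756, -0.305534, 0.3447)–(2.0147, 0, 0.3447)  len=0.3391

Chained into 2 loop(s):
  loop 1: 14 segments, perimeter = 13.5173
  loop 2: 14 segments, perimeter = 12.2380
Total perimeter = 25.755

loops=2 perimeter=25.755


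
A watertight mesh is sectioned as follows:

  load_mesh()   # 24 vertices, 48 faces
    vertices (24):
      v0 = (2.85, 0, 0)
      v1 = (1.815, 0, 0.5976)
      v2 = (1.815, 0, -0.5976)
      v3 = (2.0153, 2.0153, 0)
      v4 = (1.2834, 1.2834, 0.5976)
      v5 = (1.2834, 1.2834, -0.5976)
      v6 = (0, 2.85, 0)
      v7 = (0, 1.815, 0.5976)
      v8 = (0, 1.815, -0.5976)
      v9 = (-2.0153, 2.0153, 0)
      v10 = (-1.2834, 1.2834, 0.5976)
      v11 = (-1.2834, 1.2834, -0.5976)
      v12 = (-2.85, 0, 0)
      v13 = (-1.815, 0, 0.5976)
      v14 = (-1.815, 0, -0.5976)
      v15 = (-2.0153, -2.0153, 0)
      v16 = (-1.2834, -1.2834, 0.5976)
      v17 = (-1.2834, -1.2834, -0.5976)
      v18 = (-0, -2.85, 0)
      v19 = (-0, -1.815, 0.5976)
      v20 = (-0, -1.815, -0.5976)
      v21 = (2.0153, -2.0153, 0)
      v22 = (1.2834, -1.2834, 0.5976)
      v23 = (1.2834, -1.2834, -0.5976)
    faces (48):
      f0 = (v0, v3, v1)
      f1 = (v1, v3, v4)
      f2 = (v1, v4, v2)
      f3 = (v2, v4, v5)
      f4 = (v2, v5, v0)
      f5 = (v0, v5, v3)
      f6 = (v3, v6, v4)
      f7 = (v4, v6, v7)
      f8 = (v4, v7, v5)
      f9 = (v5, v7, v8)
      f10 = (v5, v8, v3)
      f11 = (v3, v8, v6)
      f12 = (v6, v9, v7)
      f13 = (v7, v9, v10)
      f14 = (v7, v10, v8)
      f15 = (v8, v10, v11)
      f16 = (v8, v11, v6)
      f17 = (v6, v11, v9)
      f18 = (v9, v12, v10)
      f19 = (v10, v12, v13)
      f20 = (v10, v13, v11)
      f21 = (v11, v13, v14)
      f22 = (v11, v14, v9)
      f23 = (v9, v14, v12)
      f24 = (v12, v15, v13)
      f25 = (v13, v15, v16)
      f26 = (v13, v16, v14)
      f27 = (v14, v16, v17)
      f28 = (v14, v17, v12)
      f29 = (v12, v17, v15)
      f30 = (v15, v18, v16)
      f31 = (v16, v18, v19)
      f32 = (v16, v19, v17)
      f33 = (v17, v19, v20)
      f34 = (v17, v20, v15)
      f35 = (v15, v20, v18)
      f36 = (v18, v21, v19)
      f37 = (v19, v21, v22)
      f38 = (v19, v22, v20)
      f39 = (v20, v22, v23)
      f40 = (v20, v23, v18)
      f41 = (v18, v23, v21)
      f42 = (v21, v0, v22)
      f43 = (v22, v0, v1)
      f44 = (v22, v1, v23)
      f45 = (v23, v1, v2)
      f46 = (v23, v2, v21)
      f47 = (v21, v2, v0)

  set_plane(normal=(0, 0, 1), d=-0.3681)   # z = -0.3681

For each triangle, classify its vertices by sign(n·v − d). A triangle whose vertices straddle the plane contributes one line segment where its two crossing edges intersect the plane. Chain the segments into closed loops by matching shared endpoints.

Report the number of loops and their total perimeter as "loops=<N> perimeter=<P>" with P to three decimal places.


Straddling triangles (32 of 48):
  (v1,v4,v2) [++-] → (1.71292, 0.246436, -0.3681)–(1.815, 0, -0.3681)  len=0.2667
  (v2,v4,v5) [-+-] → (1.71292, 0.246436, -0.3681)–(1.2834, 1.2834, -0.3681)  len=1.1224
  (v2,v5,v0) [--+] → (1.88503, 0.790528, -0.3681)–(2.21248, 0, -0.3681)  len=0.8557
  (v0,v5,v3) [+-+] → (1.88503, 0.790528, -0.3681)–(1.56448, 1.56448, -0.3681)  len=0.8377
  (v4,v7,v5) [++-] → (1.03696, 1.38548, -0.3681)–(1.2834, 1.2834, -0.3681)  len=0.2667
  (v5,v7,v8) [-+-] → (1.03696, 1.38548, -0.3681)–(0, 1.815, -0.3681)  len=1.1224
  (v5,v8,v3) [--+] → (0.773948, 1.89192, -0.3681)–(1.56448, 1.56448, -0.3681)  len=0.8557
  (v3,v8,v6) [+-+] → (0.773948, 1.89192, -0.3681)–(0, 2.21248, -0.3681)  len=0.8377
  (v7,v10,v8) [++-] → (-0.246436, 1.71292, -0.3681)–(0, 1.815, -0.3681)  len=0.2667
  (v8,v10,v11) [-+-] → (-0.246436, 1.71292, -0.3681)–(-1.2834, 1.2834, -0.3681)  len=1.1224
  (v8,v11,v6) [--+] → (-0.790528, 1.88503, -0.3681)–(0, 2.21248, -0.3681)  len=0.8557
  (v6,v11,v9) [+-+] → (-0.790528, 1.88503, -0.3681)–(-1.56448, 1.56448, -0.3681)  len=0.8377
  (v10,v13,v11) [++-] → (-1.38548, 1.03696, -0.3681)–(-1.2834, 1.2834, -0.3681)  len=0.2667
  (v11,v13,v14) [-+-] → (-1.38548, 1.03696, -0.3681)–(-1.815, 0, -0.3681)  len=1.1224
  (v11,v14,v9) [--+] → (-1.89192, 0.773948, -0.3681)–(-1.56448, 1.56448, -0.3681)  len=0.8557
  (v9,v14,v12) [+-+] → (-1.89192, 0.773948, -0.3681)–(-2.21248, 0, -0.3681)  len=0.8377
  (v13,v16,v14) [++-] → (-1.71292, -0.246436, -0.3681)–(-1.815, 0, -0.3681)  len=0.2667
  (v14,v16,v17) [-+-] → (-1.71292, -0.246436, -0.3681)–(-1.2834, -1.2834, -0.3681)  len=1.1224
  (v14,v17,v12) [--+] → (-1.88503, -0.790528, -0.3681)–(-2.21248, 0, -0.3681)  len=0.8557
  (v12,v17,v15) [+-+] → (-1.88503, -0.790528, -0.3681)–(-1.56448, -1.56448, -0.3681)  len=0.8377
  (v16,v19,v17) [++-] → (-1.03696, -1.38548, -0.3681)–(-1.2834, -1.2834, -0.3681)  len=0.2667
  (v17,v19,v20) [-+-] → (-1.03696, -1.38548, -0.3681)–(0, -1.815, -0.3681)  len=1.1224
  (v17,v20,v15) [--+] → (-0.773948, -1.89192, -0.3681)–(-1.56448, -1.56448, -0.3681)  len=0.8557
  (v15,v20,v18) [+-+] → (-0.773948, -1.89192, -0.3681)–(0, -2.21248, -0.3681)  len=0.8377
  (v19,v22,v20) [++-] → (0.246436, -1.71292, -0.3681)–(0, -1.815, -0.3681)  len=0.2667
  (v20,v22,v23) [-+-] → (0.246436, -1.71292, -0.3681)–(1.2834, -1.2834, -0.3681)  len=1.1224
  (v20,v23,v18) [--+] → (0.790528, -1.88503, -0.3681)–(0, -2.21248, -0.3681)  len=0.8557
  (v18,v23,v21) [+-+] → (0.790528, -1.88503, -0.3681)–(1.56448, -1.56448, -0.3681)  len=0.8377
  (v22,v1,v23) [++-] → (1.38548, -1.03696, -0.3681)–(1.2834, -1.2834, -0.3681)  len=0.2667
  (v23,v1,v2) [-+-] → (1.38548, -1.03696, -0.3681)–(1.815, 0, -0.3681)  len=1.1224
  (v23,v2,v21) [--+] → (1.89192, -0.773948, -0.3681)–(1.56448, -1.56448, -0.3681)  len=0.8557
  (v21,v2,v0) [+-+] → (1.89192, -0.773948, -0.3681)–(2.21248, 0, -0.3681)  len=0.8377

Chained into 2 loop(s):
  loop 1: 16 segments, perimeter = 11.1131
  loop 2: 16 segments, perimeter = 13.5469
Total perimeter = 24.660

loops=2 perimeter=24.660


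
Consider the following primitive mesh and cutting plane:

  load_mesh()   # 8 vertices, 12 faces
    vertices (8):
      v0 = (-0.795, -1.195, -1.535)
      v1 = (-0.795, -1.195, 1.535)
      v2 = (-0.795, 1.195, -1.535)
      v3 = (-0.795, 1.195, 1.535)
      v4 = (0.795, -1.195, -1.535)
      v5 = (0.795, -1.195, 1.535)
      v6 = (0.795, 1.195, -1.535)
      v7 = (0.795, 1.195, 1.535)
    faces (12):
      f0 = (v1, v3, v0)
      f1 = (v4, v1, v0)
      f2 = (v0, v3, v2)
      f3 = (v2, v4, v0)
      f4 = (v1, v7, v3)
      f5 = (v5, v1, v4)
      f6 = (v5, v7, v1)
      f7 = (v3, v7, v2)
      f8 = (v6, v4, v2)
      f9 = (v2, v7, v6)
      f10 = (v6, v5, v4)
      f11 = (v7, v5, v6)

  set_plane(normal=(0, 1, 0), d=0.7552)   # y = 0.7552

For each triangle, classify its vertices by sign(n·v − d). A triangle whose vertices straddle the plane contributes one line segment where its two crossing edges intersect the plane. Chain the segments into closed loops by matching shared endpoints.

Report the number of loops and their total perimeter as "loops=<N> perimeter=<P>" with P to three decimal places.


loops=1 perimeter=9.320

Straddling triangles (8 of 12):
  (v1,v3,v0) [-+-] → (-0.795, 0.7552, 1.535)–(-0.795, 0.7552, 0.970069)  len=0.5649
  (v0,v3,v2) [-++] → (-0.795, 0.7552, 0.970069)–(-0.795, 0.7552, -1.535)  len=2.5051
  (v2,v4,v0) [+--] → (-0.502413, 0.7552, -1.535)–(-0.795, 0.7552, -1.535)  len=0.2926
  (v1,v7,v3) [-++] → (0.502413, 0.7552, 1.535)–(-0.795, 0.7552, 1.535)  len=1.2974
  (v5,v7,v1) [-+-] → (0.795, 0.7552, 1.535)–(0.502413, 0.7552, 1.535)  len=0.2926
  (v6,v4,v2) [+-+] → (0.795, 0.7552, -1.535)–(-0.502413, 0.7552, -1.535)  len=1.2974
  (v6,v5,v4) [+--] → (0.795, 0.7552, -0.970069)–(0.795, 0.7552, -1.535)  len=0.5649
  (v7,v5,v6) [+-+] → (0.795, 0.7552, 1.535)–(0.795, 0.7552, -0.970069)  len=2.5051

Chained into 1 loop(s):
  loop 1: 8 segments, perimeter = 9.3200
Total perimeter = 9.320


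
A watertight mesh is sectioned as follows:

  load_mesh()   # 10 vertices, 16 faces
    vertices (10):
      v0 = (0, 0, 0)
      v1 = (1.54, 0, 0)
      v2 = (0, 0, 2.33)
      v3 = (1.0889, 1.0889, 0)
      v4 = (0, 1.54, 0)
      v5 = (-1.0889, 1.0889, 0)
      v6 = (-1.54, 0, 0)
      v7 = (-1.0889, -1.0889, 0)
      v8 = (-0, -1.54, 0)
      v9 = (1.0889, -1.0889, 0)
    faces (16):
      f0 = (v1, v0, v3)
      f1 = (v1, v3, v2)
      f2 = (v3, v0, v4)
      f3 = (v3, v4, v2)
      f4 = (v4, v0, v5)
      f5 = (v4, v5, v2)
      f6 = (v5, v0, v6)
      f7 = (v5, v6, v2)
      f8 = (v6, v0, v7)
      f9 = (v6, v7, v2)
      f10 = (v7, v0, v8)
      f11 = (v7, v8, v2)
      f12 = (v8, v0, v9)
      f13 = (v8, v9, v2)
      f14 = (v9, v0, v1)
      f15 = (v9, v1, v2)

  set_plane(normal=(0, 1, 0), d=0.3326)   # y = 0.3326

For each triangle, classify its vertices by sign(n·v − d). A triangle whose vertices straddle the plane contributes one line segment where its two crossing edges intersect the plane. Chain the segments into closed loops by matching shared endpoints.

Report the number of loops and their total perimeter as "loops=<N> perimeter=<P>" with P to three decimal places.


Straddling triangles (8 of 16):
  (v1,v0,v3) [--+] → (0.3326, 0.3326, 0)–(1.40221, 0.3326, 0)  len=1.0696
  (v1,v3,v2) [-+-] → (1.40221, 0.3326, 0)–(0.3326, 0.3326, 1.61831)  len=1.9398
  (v3,v0,v4) [+-+] → (0.3326, 0.3326, 0)–(0, 0.3326, 0)  len=0.3326
  (v3,v4,v2) [++-] → (0, 0.3326, 1.82678)–(0.3326, 0.3326, 1.61831)  len=0.3925
  (v4,v0,v5) [+-+] → (0, 0.3326, 0)–(-0.3326, 0.3326, 0)  len=0.3326
  (v4,v5,v2) [++-] → (-0.3326, 0.3326, 1.61831)–(0, 0.3326, 1.82678)  len=0.3925
  (v5,v0,v6) [+--] → (-0.3326, 0.3326, 0)–(-1.40221, 0.3326, 0)  len=1.0696
  (v5,v6,v2) [+--] → (-1.40221, 0.3326, 0)–(-0.3326, 0.3326, 1.61831)  len=1.9398

Chained into 1 loop(s):
  loop 1: 8 segments, perimeter = 7.4692
Total perimeter = 7.469

loops=1 perimeter=7.469


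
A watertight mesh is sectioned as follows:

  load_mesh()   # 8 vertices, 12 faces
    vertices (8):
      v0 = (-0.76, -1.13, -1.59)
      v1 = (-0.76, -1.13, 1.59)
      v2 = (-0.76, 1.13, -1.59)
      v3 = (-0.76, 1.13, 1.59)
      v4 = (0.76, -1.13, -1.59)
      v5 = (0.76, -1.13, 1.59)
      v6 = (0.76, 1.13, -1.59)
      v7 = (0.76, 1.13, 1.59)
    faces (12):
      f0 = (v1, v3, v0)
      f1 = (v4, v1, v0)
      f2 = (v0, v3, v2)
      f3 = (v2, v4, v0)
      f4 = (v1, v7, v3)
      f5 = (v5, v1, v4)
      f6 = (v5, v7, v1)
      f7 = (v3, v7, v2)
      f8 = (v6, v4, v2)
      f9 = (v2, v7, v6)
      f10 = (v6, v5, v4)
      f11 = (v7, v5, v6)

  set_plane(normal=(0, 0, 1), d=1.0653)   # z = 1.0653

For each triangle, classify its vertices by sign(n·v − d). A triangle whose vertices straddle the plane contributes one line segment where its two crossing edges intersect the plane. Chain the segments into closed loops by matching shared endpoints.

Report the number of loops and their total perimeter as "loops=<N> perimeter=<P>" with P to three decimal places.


Straddling triangles (8 of 12):
  (v1,v3,v0) [++-] → (-0.76, 0.7571, 1.0653)–(-0.76, -1.13, 1.0653)  len=1.8871
  (v4,v1,v0) [-+-] → (-0.5092, -1.13, 1.0653)–(-0.76, -1.13, 1.0653)  len=0.2508
  (v0,v3,v2) [-+-] → (-0.76, 0.7571, 1.0653)–(-0.76, 1.13, 1.0653)  len=0.3729
  (v5,v1,v4) [++-] → (-0.5092, -1.13, 1.0653)–(0.76, -1.13, 1.0653)  len=1.2692
  (v3,v7,v2) [++-] → (0.5092, 1.13, 1.0653)–(-0.76, 1.13, 1.0653)  len=1.2692
  (v2,v7,v6) [-+-] → (0.5092, 1.13, 1.0653)–(0.76, 1.13, 1.0653)  len=0.2508
  (v6,v5,v4) [-+-] → (0.76, -0.7571, 1.0653)–(0.76, -1.13, 1.0653)  len=0.3729
  (v7,v5,v6) [++-] → (0.76, -0.7571, 1.0653)–(0.76, 1.13, 1.0653)  len=1.8871

Chained into 1 loop(s):
  loop 1: 8 segments, perimeter = 7.5600
Total perimeter = 7.560

loops=1 perimeter=7.560


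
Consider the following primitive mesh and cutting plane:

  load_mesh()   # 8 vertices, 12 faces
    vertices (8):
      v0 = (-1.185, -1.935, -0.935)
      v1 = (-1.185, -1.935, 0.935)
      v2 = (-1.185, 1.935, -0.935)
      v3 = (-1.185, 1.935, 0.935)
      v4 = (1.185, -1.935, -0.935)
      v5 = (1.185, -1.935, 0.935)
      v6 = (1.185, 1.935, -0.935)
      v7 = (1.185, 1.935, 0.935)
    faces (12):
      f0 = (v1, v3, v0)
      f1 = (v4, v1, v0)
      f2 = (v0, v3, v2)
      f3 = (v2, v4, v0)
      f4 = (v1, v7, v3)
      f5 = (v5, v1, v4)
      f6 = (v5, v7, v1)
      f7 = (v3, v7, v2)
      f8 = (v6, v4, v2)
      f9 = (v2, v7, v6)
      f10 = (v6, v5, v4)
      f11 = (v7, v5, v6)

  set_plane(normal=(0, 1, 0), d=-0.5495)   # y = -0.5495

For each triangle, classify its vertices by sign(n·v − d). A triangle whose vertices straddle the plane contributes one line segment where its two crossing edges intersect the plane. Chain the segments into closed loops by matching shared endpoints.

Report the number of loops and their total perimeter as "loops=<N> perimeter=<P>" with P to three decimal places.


loops=1 perimeter=8.480

Straddling triangles (8 of 12):
  (v1,v3,v0) [-+-] → (-1.185, -0.5495, 0.935)–(-1.185, -0.5495, -0.265521)  len=1.2005
  (v0,v3,v2) [-++] → (-1.185, -0.5495, -0.265521)–(-1.185, -0.5495, -0.935)  len=0.6695
  (v2,v4,v0) [+--] → (0.336516, -0.5495, -0.935)–(-1.185, -0.5495, -0.935)  len=1.5215
  (v1,v7,v3) [-++] → (-0.336516, -0.5495, 0.935)–(-1.185, -0.5495, 0.935)  len=0.8485
  (v5,v7,v1) [-+-] → (1.185, -0.5495, 0.935)–(-0.336516, -0.5495, 0.935)  len=1.5215
  (v6,v4,v2) [+-+] → (1.185, -0.5495, -0.935)–(0.336516, -0.5495, -0.935)  len=0.8485
  (v6,v5,v4) [+--] → (1.185, -0.5495, 0.265521)–(1.185, -0.5495, -0.935)  len=1.2005
  (v7,v5,v6) [+-+] → (1.185, -0.5495, 0.935)–(1.185, -0.5495, 0.265521)  len=0.6695

Chained into 1 loop(s):
  loop 1: 8 segments, perimeter = 8.4800
Total perimeter = 8.480


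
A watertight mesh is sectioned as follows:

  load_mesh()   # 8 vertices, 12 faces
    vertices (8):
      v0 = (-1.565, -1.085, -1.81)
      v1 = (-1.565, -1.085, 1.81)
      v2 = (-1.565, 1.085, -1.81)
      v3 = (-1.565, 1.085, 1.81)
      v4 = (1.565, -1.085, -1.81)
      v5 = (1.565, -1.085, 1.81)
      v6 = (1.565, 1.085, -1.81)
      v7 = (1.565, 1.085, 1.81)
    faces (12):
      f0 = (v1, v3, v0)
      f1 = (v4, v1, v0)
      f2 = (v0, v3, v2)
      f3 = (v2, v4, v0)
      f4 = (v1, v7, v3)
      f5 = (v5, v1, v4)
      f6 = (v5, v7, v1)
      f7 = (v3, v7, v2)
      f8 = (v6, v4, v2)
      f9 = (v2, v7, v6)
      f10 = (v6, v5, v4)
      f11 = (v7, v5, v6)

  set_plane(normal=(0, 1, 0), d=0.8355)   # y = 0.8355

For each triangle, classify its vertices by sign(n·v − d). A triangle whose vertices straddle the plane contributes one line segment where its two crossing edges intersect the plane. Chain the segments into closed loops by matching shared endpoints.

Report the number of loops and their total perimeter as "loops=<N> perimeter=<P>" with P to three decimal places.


Straddling triangles (8 of 12):
  (v1,v3,v0) [-+-] → (-1.565, 0.8355, 1.81)–(-1.565, 0.8355, 1.39378)  len=0.4162
  (v0,v3,v2) [-++] → (-1.565, 0.8355, 1.39378)–(-1.565, 0.8355, -1.81)  len=3.2038
  (v2,v4,v0) [+--] → (-1.20512, 0.8355, -1.81)–(-1.565, 0.8355, -1.81)  len=0.3599
  (v1,v7,v3) [-++] → (1.20512, 0.8355, 1.81)–(-1.565, 0.8355, 1.81)  len=2.7701
  (v5,v7,v1) [-+-] → (1.565, 0.8355, 1.81)–(1.20512, 0.8355, 1.81)  len=0.3599
  (v6,v4,v2) [+-+] → (1.565, 0.8355, -1.81)–(-1.20512, 0.8355, -1.81)  len=2.7701
  (v6,v5,v4) [+--] → (1.565, 0.8355, -1.39378)–(1.565, 0.8355, -1.81)  len=0.4162
  (v7,v5,v6) [+-+] → (1.565, 0.8355, 1.81)–(1.565, 0.8355, -1.39378)  len=3.2038

Chained into 1 loop(s):
  loop 1: 8 segments, perimeter = 13.5000
Total perimeter = 13.500

loops=1 perimeter=13.500


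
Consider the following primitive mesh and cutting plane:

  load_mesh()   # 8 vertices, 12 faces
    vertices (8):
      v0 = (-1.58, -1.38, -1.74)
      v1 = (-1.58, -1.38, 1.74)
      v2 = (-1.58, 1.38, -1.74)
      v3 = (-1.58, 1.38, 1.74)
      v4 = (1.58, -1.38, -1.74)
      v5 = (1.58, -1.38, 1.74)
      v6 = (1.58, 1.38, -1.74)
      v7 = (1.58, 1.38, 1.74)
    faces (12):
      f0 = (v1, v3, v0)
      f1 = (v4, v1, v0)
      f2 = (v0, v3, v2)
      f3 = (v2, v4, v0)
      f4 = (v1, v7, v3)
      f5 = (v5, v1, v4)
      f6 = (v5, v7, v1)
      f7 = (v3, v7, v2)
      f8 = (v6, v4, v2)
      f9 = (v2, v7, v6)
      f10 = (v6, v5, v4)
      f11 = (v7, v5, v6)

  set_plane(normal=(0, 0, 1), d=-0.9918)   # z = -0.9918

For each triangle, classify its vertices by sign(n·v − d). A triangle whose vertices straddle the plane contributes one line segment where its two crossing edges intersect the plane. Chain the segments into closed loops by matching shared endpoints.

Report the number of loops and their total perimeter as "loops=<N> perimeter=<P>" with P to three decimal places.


loops=1 perimeter=11.840

Straddling triangles (8 of 12):
  (v1,v3,v0) [++-] → (-1.58, -0.7866, -0.9918)–(-1.58, -1.38, -0.9918)  len=0.5934
  (v4,v1,v0) [-+-] → (0.9006, -1.38, -0.9918)–(-1.58, -1.38, -0.9918)  len=2.4806
  (v0,v3,v2) [-+-] → (-1.58, -0.7866, -0.9918)–(-1.58, 1.38, -0.9918)  len=2.1666
  (v5,v1,v4) [++-] → (0.9006, -1.38, -0.9918)–(1.58, -1.38, -0.9918)  len=0.6794
  (v3,v7,v2) [++-] → (-0.9006, 1.38, -0.9918)–(-1.58, 1.38, -0.9918)  len=0.6794
  (v2,v7,v6) [-+-] → (-0.9006, 1.38, -0.9918)–(1.58, 1.38, -0.9918)  len=2.4806
  (v6,v5,v4) [-+-] → (1.58, 0.7866, -0.9918)–(1.58, -1.38, -0.9918)  len=2.1666
  (v7,v5,v6) [++-] → (1.58, 0.7866, -0.9918)–(1.58, 1.38, -0.9918)  len=0.5934

Chained into 1 loop(s):
  loop 1: 8 segments, perimeter = 11.8400
Total perimeter = 11.840


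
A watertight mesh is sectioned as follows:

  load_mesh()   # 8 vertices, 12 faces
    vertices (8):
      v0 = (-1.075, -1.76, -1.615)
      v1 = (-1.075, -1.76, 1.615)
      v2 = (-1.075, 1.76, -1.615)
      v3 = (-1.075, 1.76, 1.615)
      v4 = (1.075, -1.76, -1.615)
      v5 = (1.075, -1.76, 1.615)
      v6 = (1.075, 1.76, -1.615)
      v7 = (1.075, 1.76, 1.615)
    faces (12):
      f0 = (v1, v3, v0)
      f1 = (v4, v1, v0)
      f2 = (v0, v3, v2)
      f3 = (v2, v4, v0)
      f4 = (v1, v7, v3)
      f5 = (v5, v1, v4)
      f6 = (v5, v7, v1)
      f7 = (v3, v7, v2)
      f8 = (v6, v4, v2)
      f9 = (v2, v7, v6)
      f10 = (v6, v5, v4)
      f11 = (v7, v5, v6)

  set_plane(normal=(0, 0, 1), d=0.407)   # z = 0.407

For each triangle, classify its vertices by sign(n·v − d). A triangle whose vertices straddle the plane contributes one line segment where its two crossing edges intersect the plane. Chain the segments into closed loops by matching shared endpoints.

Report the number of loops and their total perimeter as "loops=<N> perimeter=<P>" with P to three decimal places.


Straddling triangles (8 of 12):
  (v1,v3,v0) [++-] → (-1.075, 0.443542, 0.407)–(-1.075, -1.76, 0.407)  len=2.2035
  (v4,v1,v0) [-+-] → (-0.270913, -1.76, 0.407)–(-1.075, -1.76, 0.407)  len=0.8041
  (v0,v3,v2) [-+-] → (-1.075, 0.443542, 0.407)–(-1.075, 1.76, 0.407)  len=1.3165
  (v5,v1,v4) [++-] → (-0.270913, -1.76, 0.407)–(1.075, -1.76, 0.407)  len=1.3459
  (v3,v7,v2) [++-] → (0.270913, 1.76, 0.407)–(-1.075, 1.76, 0.407)  len=1.3459
  (v2,v7,v6) [-+-] → (0.270913, 1.76, 0.407)–(1.075, 1.76, 0.407)  len=0.8041
  (v6,v5,v4) [-+-] → (1.075, -0.443542, 0.407)–(1.075, -1.76, 0.407)  len=1.3165
  (v7,v5,v6) [++-] → (1.075, -0.443542, 0.407)–(1.075, 1.76, 0.407)  len=2.2035

Chained into 1 loop(s):
  loop 1: 8 segments, perimeter = 11.3400
Total perimeter = 11.340

loops=1 perimeter=11.340


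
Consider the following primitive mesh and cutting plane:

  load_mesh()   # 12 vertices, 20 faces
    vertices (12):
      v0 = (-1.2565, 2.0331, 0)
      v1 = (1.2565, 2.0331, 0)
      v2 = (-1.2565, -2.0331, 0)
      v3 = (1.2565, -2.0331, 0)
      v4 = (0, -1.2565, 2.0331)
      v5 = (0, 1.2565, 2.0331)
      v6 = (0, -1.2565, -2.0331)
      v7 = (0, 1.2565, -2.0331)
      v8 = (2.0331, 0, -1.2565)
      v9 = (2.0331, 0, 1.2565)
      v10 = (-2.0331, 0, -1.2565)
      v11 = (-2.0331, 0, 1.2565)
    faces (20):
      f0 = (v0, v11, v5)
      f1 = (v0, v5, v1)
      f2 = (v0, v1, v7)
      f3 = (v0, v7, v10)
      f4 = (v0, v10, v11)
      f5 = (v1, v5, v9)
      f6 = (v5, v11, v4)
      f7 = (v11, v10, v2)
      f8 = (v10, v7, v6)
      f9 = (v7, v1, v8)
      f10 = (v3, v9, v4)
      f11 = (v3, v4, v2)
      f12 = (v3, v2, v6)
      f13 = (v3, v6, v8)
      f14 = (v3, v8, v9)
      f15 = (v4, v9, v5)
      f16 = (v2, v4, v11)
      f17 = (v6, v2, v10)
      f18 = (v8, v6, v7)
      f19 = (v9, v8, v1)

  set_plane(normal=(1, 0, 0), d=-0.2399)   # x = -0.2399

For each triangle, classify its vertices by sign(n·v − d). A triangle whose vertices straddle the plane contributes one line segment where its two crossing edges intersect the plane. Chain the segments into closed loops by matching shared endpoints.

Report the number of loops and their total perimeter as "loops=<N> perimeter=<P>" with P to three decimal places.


loops=1 perimeter=13.154

Straddling triangles (10 of 20):
  (v0,v11,v5) [--+] → (-0.2399, 1.10824, 1.94146)–(-0.2399, 1.40477, 1.64493)  len=0.4194
  (v0,v5,v1) [-++] → (-0.2399, 1.40477, 1.64493)–(-0.2399, 2.0331, 0)  len=1.7608
  (v0,v1,v7) [-++] → (-0.2399, 2.0331, 0)–(-0.2399, 1.40477, -1.64493)  len=1.7608
  (v0,v7,v10) [-+-] → (-0.2399, 1.40477, -1.64493)–(-0.2399, 1.10824, -1.94146)  len=0.4194
  (v5,v11,v4) [+-+] → (-0.2399, 1.10824, 1.94146)–(-0.2399, -1.10824, 1.94146)  len=2.2165
  (v10,v7,v6) [-++] → (-0.2399, 1.10824, -1.94146)–(-0.2399, -1.10824, -1.94146)  len=2.2165
  (v3,v4,v2) [++-] → (-0.2399, -1.40477, 1.64493)–(-0.2399, -2.0331, 0)  len=1.7608
  (v3,v2,v6) [+-+] → (-0.2399, -2.0331, 0)–(-0.2399, -1.40477, -1.64493)  len=1.7608
  (v2,v4,v11) [-+-] → (-0.2399, -1.40477, 1.64493)–(-0.2399, -1.10824, 1.94146)  len=0.4194
  (v6,v2,v10) [+--] → (-0.2399, -1.40477, -1.64493)–(-0.2399, -1.10824, -1.94146)  len=0.4194

Chained into 1 loop(s):
  loop 1: 10 segments, perimeter = 13.1538
Total perimeter = 13.154


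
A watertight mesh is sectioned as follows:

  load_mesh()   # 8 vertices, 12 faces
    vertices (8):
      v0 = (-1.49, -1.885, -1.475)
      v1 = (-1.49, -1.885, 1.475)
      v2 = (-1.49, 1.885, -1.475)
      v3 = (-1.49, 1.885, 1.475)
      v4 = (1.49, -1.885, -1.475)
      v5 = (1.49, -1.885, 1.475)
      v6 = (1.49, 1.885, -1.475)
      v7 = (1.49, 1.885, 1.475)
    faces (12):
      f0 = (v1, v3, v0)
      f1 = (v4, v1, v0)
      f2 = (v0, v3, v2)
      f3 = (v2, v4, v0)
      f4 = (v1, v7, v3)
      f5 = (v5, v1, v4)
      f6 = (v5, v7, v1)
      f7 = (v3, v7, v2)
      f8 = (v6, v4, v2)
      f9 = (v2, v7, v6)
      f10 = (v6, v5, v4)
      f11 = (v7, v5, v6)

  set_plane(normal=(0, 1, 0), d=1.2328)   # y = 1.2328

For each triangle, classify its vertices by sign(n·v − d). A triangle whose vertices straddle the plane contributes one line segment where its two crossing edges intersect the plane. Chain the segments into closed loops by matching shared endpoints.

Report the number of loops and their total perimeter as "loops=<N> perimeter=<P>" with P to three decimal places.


loops=1 perimeter=11.860

Straddling triangles (8 of 12):
  (v1,v3,v0) [-+-] → (-1.49, 1.2328, 1.475)–(-1.49, 1.2328, 0.964658)  len=0.5103
  (v0,v3,v2) [-++] → (-1.49, 1.2328, 0.964658)–(-1.49, 1.2328, -1.475)  len=2.4397
  (v2,v4,v0) [+--] → (-0.974468, 1.2328, -1.475)–(-1.49, 1.2328, -1.475)  len=0.5155
  (v1,v7,v3) [-++] → (0.974468, 1.2328, 1.475)–(-1.49, 1.2328, 1.475)  len=2.4645
  (v5,v7,v1) [-+-] → (1.49, 1.2328, 1.475)–(0.974468, 1.2328, 1.475)  len=0.5155
  (v6,v4,v2) [+-+] → (1.49, 1.2328, -1.475)–(-0.974468, 1.2328, -1.475)  len=2.4645
  (v6,v5,v4) [+--] → (1.49, 1.2328, -0.964658)–(1.49, 1.2328, -1.475)  len=0.5103
  (v7,v5,v6) [+-+] → (1.49, 1.2328, 1.475)–(1.49, 1.2328, -0.964658)  len=2.4397

Chained into 1 loop(s):
  loop 1: 8 segments, perimeter = 11.8600
Total perimeter = 11.860


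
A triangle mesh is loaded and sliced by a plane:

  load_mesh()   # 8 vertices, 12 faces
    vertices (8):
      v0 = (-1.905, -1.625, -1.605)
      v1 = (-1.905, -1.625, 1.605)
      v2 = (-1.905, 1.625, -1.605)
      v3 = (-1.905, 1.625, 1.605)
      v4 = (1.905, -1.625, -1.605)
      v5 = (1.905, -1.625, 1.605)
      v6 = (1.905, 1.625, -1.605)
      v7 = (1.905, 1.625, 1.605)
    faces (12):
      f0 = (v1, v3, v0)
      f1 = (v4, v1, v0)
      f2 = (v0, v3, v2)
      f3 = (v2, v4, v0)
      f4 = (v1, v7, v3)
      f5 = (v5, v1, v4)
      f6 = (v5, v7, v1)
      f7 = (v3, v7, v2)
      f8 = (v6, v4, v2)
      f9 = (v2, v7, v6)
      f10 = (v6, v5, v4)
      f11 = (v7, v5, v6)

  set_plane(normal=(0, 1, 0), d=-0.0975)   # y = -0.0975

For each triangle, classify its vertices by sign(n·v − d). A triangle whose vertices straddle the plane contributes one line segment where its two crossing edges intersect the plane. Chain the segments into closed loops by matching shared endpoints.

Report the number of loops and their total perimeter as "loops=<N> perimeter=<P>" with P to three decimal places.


loops=1 perimeter=14.040

Straddling triangles (8 of 12):
  (v1,v3,v0) [-+-] → (-1.905, -0.0975, 1.605)–(-1.905, -0.0975, -0.0963)  len=1.7013
  (v0,v3,v2) [-++] → (-1.905, -0.0975, -0.0963)–(-1.905, -0.0975, -1.605)  len=1.5087
  (v2,v4,v0) [+--] → (0.1143, -0.0975, -1.605)–(-1.905, -0.0975, -1.605)  len=2.0193
  (v1,v7,v3) [-++] → (-0.1143, -0.0975, 1.605)–(-1.905, -0.0975, 1.605)  len=1.7907
  (v5,v7,v1) [-+-] → (1.905, -0.0975, 1.605)–(-0.1143, -0.0975, 1.605)  len=2.0193
  (v6,v4,v2) [+-+] → (1.905, -0.0975, -1.605)–(0.1143, -0.0975, -1.605)  len=1.7907
  (v6,v5,v4) [+--] → (1.905, -0.0975, 0.0963)–(1.905, -0.0975, -1.605)  len=1.7013
  (v7,v5,v6) [+-+] → (1.905, -0.0975, 1.605)–(1.905, -0.0975, 0.0963)  len=1.5087

Chained into 1 loop(s):
  loop 1: 8 segments, perimeter = 14.0400
Total perimeter = 14.040


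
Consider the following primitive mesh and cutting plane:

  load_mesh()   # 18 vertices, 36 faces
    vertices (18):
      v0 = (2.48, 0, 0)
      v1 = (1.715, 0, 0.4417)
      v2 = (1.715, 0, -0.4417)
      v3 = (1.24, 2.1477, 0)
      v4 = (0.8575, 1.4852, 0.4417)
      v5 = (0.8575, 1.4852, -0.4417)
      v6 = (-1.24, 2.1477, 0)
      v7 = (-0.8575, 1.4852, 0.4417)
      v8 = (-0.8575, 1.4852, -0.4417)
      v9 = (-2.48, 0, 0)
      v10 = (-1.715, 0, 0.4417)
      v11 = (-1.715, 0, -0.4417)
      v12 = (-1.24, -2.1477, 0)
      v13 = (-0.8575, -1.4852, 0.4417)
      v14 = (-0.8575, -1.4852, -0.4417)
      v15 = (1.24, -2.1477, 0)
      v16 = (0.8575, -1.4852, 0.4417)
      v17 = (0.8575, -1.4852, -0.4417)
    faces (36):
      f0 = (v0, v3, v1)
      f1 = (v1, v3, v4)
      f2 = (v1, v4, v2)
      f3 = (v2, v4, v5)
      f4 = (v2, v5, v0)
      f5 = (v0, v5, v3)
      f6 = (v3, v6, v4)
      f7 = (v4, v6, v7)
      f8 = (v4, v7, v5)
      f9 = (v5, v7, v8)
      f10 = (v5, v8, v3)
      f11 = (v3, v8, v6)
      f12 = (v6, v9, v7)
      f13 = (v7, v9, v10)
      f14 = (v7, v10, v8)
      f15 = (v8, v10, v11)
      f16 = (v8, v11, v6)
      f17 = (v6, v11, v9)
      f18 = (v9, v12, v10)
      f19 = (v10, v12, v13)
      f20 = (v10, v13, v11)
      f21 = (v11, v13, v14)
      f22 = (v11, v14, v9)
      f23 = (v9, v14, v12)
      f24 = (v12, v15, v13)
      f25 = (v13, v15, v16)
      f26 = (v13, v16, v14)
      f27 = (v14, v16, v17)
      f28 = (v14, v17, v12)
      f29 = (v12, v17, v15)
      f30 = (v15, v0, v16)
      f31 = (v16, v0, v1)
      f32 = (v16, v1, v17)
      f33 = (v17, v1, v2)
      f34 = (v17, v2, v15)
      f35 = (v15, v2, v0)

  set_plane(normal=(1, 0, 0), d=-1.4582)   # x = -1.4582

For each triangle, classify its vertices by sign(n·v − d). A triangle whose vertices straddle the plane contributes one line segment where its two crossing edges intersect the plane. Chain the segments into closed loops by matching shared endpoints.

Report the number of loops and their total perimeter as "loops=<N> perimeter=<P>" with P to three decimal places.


loops=2 perimeter=7.354

Straddling triangles (12 of 36):
  (v6,v9,v7) [+-+] → (-1.4582, 1.76977, 0)–(-1.4582, 0.935333, 0.278169)  len=0.8796
  (v7,v9,v10) [+--] → (-1.4582, 0.935333, 0.278169)–(-1.4582, 0.444781, 0.4417)  len=0.5171
  (v7,v10,v8) [+-+] → (-1.4582, 0.444781, 0.4417)–(-1.4582, 0.444781, 0.177144)  len=0.2646
  (v8,v10,v11) [+--] → (-1.4582, 0.444781, 0.177144)–(-1.4582, 0.444781, -0.4417)  len=0.6188
  (v8,v11,v6) [+-+] → (-1.4582, 0.444781, -0.4417)–(-1.4582, 1.16111, -0.202903)  len=0.7551
  (v6,v11,v9) [+--] → (-1.4582, 1.16111, -0.202903)–(-1.4582, 1.76977, 0)  len=0.6416
  (v9,v12,v10) [-+-] → (-1.4582, -1.76977, 0)–(-1.4582, -1.16111, 0.202903)  len=0.6416
  (v10,v12,v13) [-++] → (-1.4582, -1.16111, 0.202903)–(-1.4582, -0.444781, 0.4417)  len=0.7551
  (v10,v13,v11) [-+-] → (-1.4582, -0.444781, 0.4417)–(-1.4582, -0.444781, -0.177144)  len=0.6188
  (v11,v13,v14) [-++] → (-1.4582, -0.444781, -0.177144)–(-1.4582, -0.444781, -0.4417)  len=0.2646
  (v11,v14,v9) [-+-] → (-1.4582, -0.444781, -0.4417)–(-1.4582, -0.935333, -0.278169)  len=0.5171
  (v9,v14,v12) [-++] → (-1.4582, -0.935333, -0.278169)–(-1.4582, -1.76977, 0)  len=0.8796

Chained into 2 loop(s):
  loop 1: 6 segments, perimeter = 3.6768
  loop 2: 6 segments, perimeter = 3.6768
Total perimeter = 7.354


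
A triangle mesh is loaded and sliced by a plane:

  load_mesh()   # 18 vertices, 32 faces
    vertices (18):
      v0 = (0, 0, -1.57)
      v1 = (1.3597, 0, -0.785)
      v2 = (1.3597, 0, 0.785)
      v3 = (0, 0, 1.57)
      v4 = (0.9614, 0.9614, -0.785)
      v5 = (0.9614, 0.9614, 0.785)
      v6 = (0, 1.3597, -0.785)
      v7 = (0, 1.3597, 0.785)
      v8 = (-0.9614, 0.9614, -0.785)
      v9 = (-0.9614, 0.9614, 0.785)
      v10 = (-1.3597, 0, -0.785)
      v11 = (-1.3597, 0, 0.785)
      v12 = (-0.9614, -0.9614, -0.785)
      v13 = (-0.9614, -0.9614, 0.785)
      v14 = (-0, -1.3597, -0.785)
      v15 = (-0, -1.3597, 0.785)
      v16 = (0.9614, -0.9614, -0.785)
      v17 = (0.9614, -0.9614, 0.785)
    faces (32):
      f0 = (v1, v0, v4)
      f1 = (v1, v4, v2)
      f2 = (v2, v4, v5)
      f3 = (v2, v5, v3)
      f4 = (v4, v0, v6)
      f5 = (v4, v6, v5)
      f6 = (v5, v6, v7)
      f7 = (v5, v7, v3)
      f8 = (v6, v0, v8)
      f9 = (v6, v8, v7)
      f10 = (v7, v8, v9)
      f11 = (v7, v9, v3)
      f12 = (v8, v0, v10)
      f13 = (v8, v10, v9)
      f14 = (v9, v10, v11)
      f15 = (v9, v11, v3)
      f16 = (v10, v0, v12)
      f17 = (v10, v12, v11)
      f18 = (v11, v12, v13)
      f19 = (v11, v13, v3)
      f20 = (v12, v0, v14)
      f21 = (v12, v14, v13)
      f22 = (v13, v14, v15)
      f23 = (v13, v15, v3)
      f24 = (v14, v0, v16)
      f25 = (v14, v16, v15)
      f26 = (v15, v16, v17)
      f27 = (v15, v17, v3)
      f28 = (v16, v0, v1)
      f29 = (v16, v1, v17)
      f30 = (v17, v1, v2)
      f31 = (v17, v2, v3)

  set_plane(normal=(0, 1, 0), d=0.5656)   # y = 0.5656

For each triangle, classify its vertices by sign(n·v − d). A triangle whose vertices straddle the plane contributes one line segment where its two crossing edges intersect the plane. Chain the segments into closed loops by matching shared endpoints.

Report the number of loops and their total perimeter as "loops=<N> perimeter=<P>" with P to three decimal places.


Straddling triangles (12 of 32):
  (v1,v0,v4) [--+] → (0.5656, 0.5656, -1.10818)–(1.12538, 0.5656, -0.785)  len=0.6464
  (v1,v4,v2) [-+-] → (1.12538, 0.5656, -0.785)–(1.12538, 0.5656, -0.138645)  len=0.6464
  (v2,v4,v5) [-++] → (1.12538, 0.5656, -0.138645)–(1.12538, 0.5656, 0.785)  len=0.9236
  (v2,v5,v3) [-+-] → (1.12538, 0.5656, 0.785)–(0.5656, 0.5656, 1.10818)  len=0.6464
  (v4,v0,v6) [+-+] → (0.5656, 0.5656, -1.10818)–(0, 0.5656, -1.24346)  len=0.5816
  (v5,v7,v3) [++-] → (0, 0.5656, 1.24346)–(0.5656, 0.5656, 1.10818)  len=0.5816
  (v6,v0,v8) [+-+] → (0, 0.5656, -1.24346)–(-0.5656, 0.5656, -1.10818)  len=0.5816
  (v7,v9,v3) [++-] → (-0.5656, 0.5656, 1.10818)–(0, 0.5656, 1.24346)  len=0.5816
  (v8,v0,v10) [+--] → (-0.5656, 0.5656, -1.10818)–(-1.12538, 0.5656, -0.785)  len=0.6464
  (v8,v10,v9) [+-+] → (-1.12538, 0.5656, -0.785)–(-1.12538, 0.5656, 0.138645)  len=0.9236
  (v9,v10,v11) [+--] → (-1.12538, 0.5656, 0.138645)–(-1.12538, 0.5656, 0.785)  len=0.6464
  (v9,v11,v3) [+--] → (-1.12538, 0.5656, 0.785)–(-0.5656, 0.5656, 1.10818)  len=0.6464

Chained into 1 loop(s):
  loop 1: 12 segments, perimeter = 8.0517
Total perimeter = 8.052

loops=1 perimeter=8.052


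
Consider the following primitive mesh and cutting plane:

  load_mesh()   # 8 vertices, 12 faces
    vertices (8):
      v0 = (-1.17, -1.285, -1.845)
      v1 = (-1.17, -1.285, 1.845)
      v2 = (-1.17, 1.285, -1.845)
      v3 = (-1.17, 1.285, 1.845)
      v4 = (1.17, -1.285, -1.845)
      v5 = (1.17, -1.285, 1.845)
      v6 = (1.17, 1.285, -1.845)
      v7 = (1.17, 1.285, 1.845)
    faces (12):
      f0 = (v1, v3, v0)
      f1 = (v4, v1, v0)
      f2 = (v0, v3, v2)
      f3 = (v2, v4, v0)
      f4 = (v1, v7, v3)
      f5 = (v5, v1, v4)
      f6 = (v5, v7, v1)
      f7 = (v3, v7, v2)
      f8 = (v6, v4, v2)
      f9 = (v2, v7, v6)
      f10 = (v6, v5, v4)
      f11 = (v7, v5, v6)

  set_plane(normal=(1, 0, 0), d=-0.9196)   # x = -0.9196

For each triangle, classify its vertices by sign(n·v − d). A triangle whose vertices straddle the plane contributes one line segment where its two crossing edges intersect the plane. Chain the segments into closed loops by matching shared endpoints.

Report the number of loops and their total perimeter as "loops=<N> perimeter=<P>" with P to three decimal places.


Straddling triangles (8 of 12):
  (v4,v1,v0) [+--] → (-0.9196, -1.285, 1.45014)–(-0.9196, -1.285, -1.845)  len=3.2951
  (v2,v4,v0) [-+-] → (-0.9196, 1.00999, -1.845)–(-0.9196, -1.285, -1.845)  len=2.2950
  (v1,v7,v3) [-+-] → (-0.9196, -1.00999, 1.845)–(-0.9196, 1.285, 1.845)  len=2.2950
  (v5,v1,v4) [+-+] → (-0.9196, -1.285, 1.845)–(-0.9196, -1.285, 1.45014)  len=0.3949
  (v5,v7,v1) [++-] → (-0.9196, -1.00999, 1.845)–(-0.9196, -1.285, 1.845)  len=0.2750
  (v3,v7,v2) [-+-] → (-0.9196, 1.285, 1.845)–(-0.9196, 1.285, -1.45014)  len=3.2951
  (v6,v4,v2) [++-] → (-0.9196, 1.00999, -1.845)–(-0.9196, 1.285, -1.845)  len=0.2750
  (v2,v7,v6) [-++] → (-0.9196, 1.285, -1.45014)–(-0.9196, 1.285, -1.845)  len=0.3949

Chained into 1 loop(s):
  loop 1: 8 segments, perimeter = 12.5200
Total perimeter = 12.520

loops=1 perimeter=12.520


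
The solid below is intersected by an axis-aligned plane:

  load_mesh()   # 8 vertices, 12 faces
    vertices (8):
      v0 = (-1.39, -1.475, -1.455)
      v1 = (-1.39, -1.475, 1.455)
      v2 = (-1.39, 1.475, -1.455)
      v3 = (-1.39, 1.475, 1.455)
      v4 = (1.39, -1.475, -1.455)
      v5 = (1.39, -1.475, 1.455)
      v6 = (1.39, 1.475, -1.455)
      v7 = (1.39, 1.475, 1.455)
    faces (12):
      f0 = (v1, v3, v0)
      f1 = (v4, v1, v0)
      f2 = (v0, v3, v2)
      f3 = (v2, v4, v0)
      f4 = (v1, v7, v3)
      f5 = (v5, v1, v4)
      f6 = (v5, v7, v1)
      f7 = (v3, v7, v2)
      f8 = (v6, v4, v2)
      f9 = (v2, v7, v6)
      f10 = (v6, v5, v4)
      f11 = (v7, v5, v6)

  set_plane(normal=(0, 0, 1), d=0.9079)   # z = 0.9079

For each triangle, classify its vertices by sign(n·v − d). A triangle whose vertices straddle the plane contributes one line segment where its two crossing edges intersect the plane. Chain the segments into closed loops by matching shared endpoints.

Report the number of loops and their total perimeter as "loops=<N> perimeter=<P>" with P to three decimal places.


Straddling triangles (8 of 12):
  (v1,v3,v0) [++-] → (-1.39, 0.92038, 0.9079)–(-1.39, -1.475, 0.9079)  len=2.3954
  (v4,v1,v0) [-+-] → (-0.867341, -1.475, 0.9079)–(-1.39, -1.475, 0.9079)  len=0.5227
  (v0,v3,v2) [-+-] → (-1.39, 0.92038, 0.9079)–(-1.39, 1.475, 0.9079)  len=0.5546
  (v5,v1,v4) [++-] → (-0.867341, -1.475, 0.9079)–(1.39, -1.475, 0.9079)  len=2.2573
  (v3,v7,v2) [++-] → (0.867341, 1.475, 0.9079)–(-1.39, 1.475, 0.9079)  len=2.2573
  (v2,v7,v6) [-+-] → (0.867341, 1.475, 0.9079)–(1.39, 1.475, 0.9079)  len=0.5227
  (v6,v5,v4) [-+-] → (1.39, -0.92038, 0.9079)–(1.39, -1.475, 0.9079)  len=0.5546
  (v7,v5,v6) [++-] → (1.39, -0.92038, 0.9079)–(1.39, 1.475, 0.9079)  len=2.3954

Chained into 1 loop(s):
  loop 1: 8 segments, perimeter = 11.4600
Total perimeter = 11.460

loops=1 perimeter=11.460
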